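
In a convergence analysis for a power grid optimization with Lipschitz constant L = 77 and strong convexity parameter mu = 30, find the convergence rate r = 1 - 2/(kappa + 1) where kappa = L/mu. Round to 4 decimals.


Step 1: Compute the condition number.
kappa = L/mu = 77/30 = 2.5667
Step 2: Compute the convergence rate.
r = 1 - 2/(kappa + 1) = 1 - 2*mu/(L + mu) = (L - mu)/(L + mu) = 47/107 = 0.4393


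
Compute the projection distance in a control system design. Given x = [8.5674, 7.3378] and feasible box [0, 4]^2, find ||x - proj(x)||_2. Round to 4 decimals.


Project each component onto [0, 4].
clip(8.5674) = 4.0, clip(7.3378) = 4.0
Projection = [4.0, 4.0]
Squared diffs: [20.8611, 11.1409]
Distance = sqrt(32.002) = 5.657


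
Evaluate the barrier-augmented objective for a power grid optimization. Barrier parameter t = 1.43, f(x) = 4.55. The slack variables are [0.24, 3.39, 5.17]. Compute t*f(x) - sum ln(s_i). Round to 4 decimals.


Step 1: Compute log-barrier.
ln values: [-1.4271, 1.2208, 1.6429]
phi = -(-1.4271 + 1.2208 + 1.6429) = -1.4366
Step 2: Compute augmented objective.
t*f(x) = 1.43*4.55 = 6.5065
Total = 6.5065 - 1.4366 = 5.0699


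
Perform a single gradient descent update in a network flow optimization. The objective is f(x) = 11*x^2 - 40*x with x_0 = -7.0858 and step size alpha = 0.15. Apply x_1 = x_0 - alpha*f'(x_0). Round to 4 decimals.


We compute the gradient at x_0 and apply the update.
f'(x) = 22*x - 40
f'(-7.0858) = 22*-7.0858 - 40 = -195.8876
x_1 = -7.0858 - 0.15*-195.8876 = 22.2973


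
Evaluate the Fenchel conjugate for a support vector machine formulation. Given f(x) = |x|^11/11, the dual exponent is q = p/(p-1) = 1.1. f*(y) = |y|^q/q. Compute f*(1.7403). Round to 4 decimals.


The conjugate exponent q satisfies 1/p + 1/q = 1.
p = 11, so q = 11/(11 - 1) = 1.1
|y|^q = 1.7403^1.1 = 1.8394
f*(1.7403) = 1.8394 / 1.1 = 1.6722


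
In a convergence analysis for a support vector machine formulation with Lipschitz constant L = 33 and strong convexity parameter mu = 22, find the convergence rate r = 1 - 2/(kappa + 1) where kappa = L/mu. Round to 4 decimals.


Step 1: Compute the condition number.
kappa = L/mu = 33/22 = 1.5
Step 2: Compute the convergence rate.
r = 1 - 2/(kappa + 1) = 1 - 2*mu/(L + mu) = (L - mu)/(L + mu) = 11/55 = 0.2


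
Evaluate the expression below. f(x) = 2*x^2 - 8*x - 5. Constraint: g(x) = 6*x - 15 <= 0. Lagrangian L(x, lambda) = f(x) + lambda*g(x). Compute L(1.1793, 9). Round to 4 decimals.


Step 1: Evaluate f(x).
f(1.1793) = 2*1.1793^2 - 8*1.1793 - 5 = -11.6529
Step 2: Evaluate g(x).
g(1.1793) = 6*1.1793 - 15 = -7.9242
Step 3: Compute Lagrangian.
L = -11.6529 + 9*-7.9242 = -82.9707


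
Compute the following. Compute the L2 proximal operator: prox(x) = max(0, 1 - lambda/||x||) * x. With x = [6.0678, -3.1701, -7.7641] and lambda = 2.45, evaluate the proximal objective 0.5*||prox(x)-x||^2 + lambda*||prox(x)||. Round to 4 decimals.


Step 1: Compute ||x||.
||x|| = 10.3513
Step 2: Compute scaling factor.
scale = max(0, 1 - 2.45/10.3513) = 0.7633
Step 3: prox(x) = [4.6316, -2.4198, -5.9264]
||prox(x)|| = 7.9013
Step 4: Proximal objective.
0.5*||prox-x||^2 = 3.0013
lambda*||prox|| = 19.3582
Total = 22.3594


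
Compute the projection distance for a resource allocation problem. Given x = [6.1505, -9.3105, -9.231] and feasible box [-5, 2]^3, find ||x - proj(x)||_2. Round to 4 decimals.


Project each component onto [-5, 2].
clip(6.1505) = 2.0, clip(-9.3105) = -5.0, clip(-9.231) = -5.0
Projection = [2.0, -5.0, -5.0]
Squared diffs: [17.2267, 18.5804, 17.9014]
Distance = sqrt(53.7085) = 7.3286


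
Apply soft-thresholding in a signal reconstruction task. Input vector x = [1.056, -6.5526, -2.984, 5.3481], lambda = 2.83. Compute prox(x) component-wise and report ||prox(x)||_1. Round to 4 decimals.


Soft-thresholding with lambda = 2.83:
prox(1.056) = sign(1.056)*max(|1.056| - 2.83, 0) = 0.0
prox(-6.5526) = sign(-6.5526)*max(|-6.5526| - 2.83, 0) = -3.7226
prox(-2.984) = sign(-2.984)*max(|-2.984| - 2.83, 0) = -0.154
prox(5.3481) = sign(5.3481)*max(|5.3481| - 2.83, 0) = 2.5181
prox(x) = [0.0, -3.7226, -0.154, 2.5181]
||prox(x)||_1 = 0.0 + 3.7226 + 0.154 + 2.5181 = 6.3947


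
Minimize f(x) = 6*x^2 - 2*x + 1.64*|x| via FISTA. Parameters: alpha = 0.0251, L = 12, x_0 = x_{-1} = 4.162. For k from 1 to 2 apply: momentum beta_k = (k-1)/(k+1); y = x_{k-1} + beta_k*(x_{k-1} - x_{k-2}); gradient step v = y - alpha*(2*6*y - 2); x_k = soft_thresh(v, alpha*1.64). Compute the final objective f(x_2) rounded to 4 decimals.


FISTA on f(x) = 6*x^2 - 2*x + 1.64*|x|
L = 12, alpha = 0.0251
Iteration 1: beta = 0.0, y = 4.162 + 0.0*(4.162 - 4.162) = 4.162
  grad(y) = 47.944, v = y - alpha*grad = 2.9586
  prox(v) = soft_thresh(2.9586, 0.0412) = 2.9174
Iteration 2: beta = 0.3333, y = 2.9174 + 0.3333*(2.9174 - 4.162) = 2.5026
  grad(y) = 28.0311, v = y - alpha*grad = 1.799
  prox(v) = soft_thresh(1.799, 0.0412) = 1.7578
f(x_2) = 6*1.7578^2 - 2*1.7578 + 1.64*|1.7578| = 17.9073


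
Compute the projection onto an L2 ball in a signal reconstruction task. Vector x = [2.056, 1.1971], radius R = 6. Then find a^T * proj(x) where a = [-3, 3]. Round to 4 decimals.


Step 1: Compute ||x|| (intermediates to 6 decimals).
||x|| = sqrt(2.056^2 + 1.1971^2) = 2.379114
Step 2: Project.
Since ||x|| <= R, proj = x (no scaling needed).
proj(x) = [2.056, 1.1971]
Step 3: Dot product.
a^T * proj(x) = -3*2.056 + 3*1.1971 = -2.5767


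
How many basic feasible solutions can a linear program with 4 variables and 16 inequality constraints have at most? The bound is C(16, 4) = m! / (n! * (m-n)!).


Each vertex corresponds to some choice of n active constraints out of m, so the number of vertices is at most C(m, n) = m! / (n!(m-n)!).
m = 16, n = 4
Numerator: 16 * 15 * 14 * 13
Denominator: 4! = 24
C(16, 4) = 1820


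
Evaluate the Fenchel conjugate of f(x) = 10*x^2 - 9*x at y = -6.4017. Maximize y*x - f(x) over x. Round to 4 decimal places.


f*(y) = sup_x {y*x - a*x^2 - b*x} = sup_x {(y-b)*x - a*x^2}
FOC: (y - b) - 2a*x = 0 => x* = (y - b)/(2a)
x* = (-6.4017 + 9)/(2*10) = 0.1299
f*(-6.4017) = (y-b)^2/(4a) = (-6.4017 + 9)^2/(4*10)
= 6.7512/40 = 0.1688


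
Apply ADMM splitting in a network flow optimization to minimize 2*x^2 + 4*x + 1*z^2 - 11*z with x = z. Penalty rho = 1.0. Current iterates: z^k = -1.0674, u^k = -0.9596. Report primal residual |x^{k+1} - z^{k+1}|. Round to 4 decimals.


ADMM iteration with rho = 1.0, z^k = -1.0674, u^k = -0.9596
Step 1: x-update.
Minimize 2*x^2 + 4*x + (1.0/2)*(x + 1.0674 - 0.9596)^2
FOC: (2*2 + 1.0)*x = -4 + 1.0*(-1.0674 + 0.9596)
x^{k+1} = -0.8216
Step 2: z-update.
Minimize 1*z^2 - 11*z + (1.0/2)*(-0.8216 - z - 0.9596)^2
FOC: (2*1 + 1.0)*z = 11 + 1.0*(-0.8216 - 0.9596)
z^{k+1} = 3.0729
Step 3: u-update.
u^{k+1} = -0.9596 - 0.8216 - 3.0729 = -4.8541
Step 4: Primal residual = |-0.8216 - 3.0729| = 3.8945


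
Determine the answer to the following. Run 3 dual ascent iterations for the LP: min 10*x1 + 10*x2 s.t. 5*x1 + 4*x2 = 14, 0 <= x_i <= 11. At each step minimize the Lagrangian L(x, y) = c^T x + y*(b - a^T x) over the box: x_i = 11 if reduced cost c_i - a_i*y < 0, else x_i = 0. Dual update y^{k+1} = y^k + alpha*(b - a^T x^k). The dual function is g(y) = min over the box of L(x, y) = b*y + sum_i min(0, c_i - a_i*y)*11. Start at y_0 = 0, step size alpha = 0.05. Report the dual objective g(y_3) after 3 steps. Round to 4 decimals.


Dual ascent for LP: min 10*x1 + 10*x2, 5*x1 + 4*x2 = 14, 0 <= x_i <= 11
Step 1: y^k = 0.0, reduced costs: (10.0, 10.0)
  x^k = (0.0, 0.0), subgradient = b - a^T x = 14.0
  y^{k+1} = 0.0 + 0.05*14.0 = 0.7
Step 2: y^k = 0.7, reduced costs: (6.5, 7.2)
  x^k = (0.0, 0.0), subgradient = b - a^T x = 14.0
  y^{k+1} = 0.7 + 0.05*14.0 = 1.4
Step 3: y^k = 1.4, reduced costs: (3.0, 4.4)
  x^k = (0.0, 0.0), subgradient = b - a^T x = 14.0
  y^{k+1} = 1.4 + 0.05*14.0 = 2.1
Dual objective at y_3 = 2.1: reduced costs (-0.5, 1.6), box minimizer x = (11.0, 0.0)
g(y_3) = b*y + (c1 - a1*y)*x1 + (c2 - a2*y)*x2 = 14*2.1 + (-0.5)*11.0 + 1.6*0.0 = 29.4 - 5.5 + 0.0 = 23.9


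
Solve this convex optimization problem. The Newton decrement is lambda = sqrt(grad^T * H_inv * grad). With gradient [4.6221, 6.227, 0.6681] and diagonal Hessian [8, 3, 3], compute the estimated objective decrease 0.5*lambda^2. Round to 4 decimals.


Step 1: H is diagonal, so H^(-1) * g = [0.5778, 2.0757, 0.2227].
Step 2: g^T H^(-1) g = sum_i g_i^2 / H_ii
  = (4.6221)^2/8 + (6.227)^2/3 + (0.6681)^2/3
  = 2.6705 + 12.9252 + 0.1488 = 15.7444
Step 3: Objective decrease = 0.5 * g^T H^(-1) g = 7.8722


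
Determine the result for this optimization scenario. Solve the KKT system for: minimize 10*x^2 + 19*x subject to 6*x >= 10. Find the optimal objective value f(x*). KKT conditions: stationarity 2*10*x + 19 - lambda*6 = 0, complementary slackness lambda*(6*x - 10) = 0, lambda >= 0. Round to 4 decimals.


Step 1: Try lambda = 0 (constraint inactive).
x_unc = -19/(2*10) = -0.95
Check: 6*-0.95 = -5.7 < 10 -- violated!
Step 2: Constraint must be active: 6*x = 10
x* = 10/6 = 5/3 = 1.6667 (rounded; the exact value 5/3 is used below)
lambda = (2*10*(5/3) + 19)/6 = 8.7222
Step 3: Compute optimal value.
f(x*) = 10*(5/3)^2 + 19*(5/3) = 59.4444


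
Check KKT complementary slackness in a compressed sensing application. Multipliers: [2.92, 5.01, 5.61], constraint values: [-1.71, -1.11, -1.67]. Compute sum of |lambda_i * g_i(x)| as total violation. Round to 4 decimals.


KKT complementary slackness check:
lambda_1 * g_1 = 2.92 * -1.71 = -4.9932
lambda_2 * g_2 = 5.01 * -1.11 = -5.5611
lambda_3 * g_3 = 5.61 * -1.67 = -9.3687
Total violation = 4.9932 + 5.5611 + 9.3687 = 19.923


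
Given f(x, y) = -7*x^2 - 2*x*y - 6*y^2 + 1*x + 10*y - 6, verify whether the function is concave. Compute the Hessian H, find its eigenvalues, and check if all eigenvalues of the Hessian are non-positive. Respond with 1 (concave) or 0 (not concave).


The Hessian of f(x,y) = -7*x^2 - 2*x*y - 6*y^2 + 1*x + 10*y - 6 is:
H = [[-14, -2], [-2, -12]]
Trace = -14 - 12 = -26
Determinant = -14*-12 - (-2)^2 = 164
Discriminant = (-26)^2 - 4*164 = 20.0
Eigenvalues: lambda_1 = -15.2361, lambda_2 = -10.7639
The function is concave.

1


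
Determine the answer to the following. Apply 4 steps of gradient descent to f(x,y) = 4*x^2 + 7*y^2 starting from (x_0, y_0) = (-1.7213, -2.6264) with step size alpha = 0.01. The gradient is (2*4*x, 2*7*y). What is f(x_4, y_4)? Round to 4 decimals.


Gradient descent on f(x,y) = 4*x^2 + 7*y^2.
Starting point: (-1.7213, -2.6264), alpha = 0.01
Step 1: grad_x = 2*4*-1.7213 = -13.7704, grad_y = 2*7*-2.6264 = -36.7696
  x_1 = -1.7213 - 0.01*-13.7704 = -1.5836
  y_1 = -2.6264 - 0.01*-36.7696 = -2.2587
Step 2: grad_x = 2*4*-1.5836 = -12.6688, grad_y = 2*7*-2.2587 = -31.6219
  x_2 = -1.5836 - 0.01*-12.6688 = -1.4569
  y_2 = -2.2587 - 0.01*-31.6219 = -1.9425
Step 3: grad_x = 2*4*-1.4569 = -11.6553, grad_y = 2*7*-1.9425 = -27.1948
  x_3 = -1.4569 - 0.01*-11.6553 = -1.3404
  y_3 = -1.9425 - 0.01*-27.1948 = -1.6705
Step 4: grad_x = 2*4*-1.3404 = -10.7228, grad_y = 2*7*-1.6705 = -23.3875
  x_4 = -1.3404 - 0.01*-10.7228 = -1.2331
  y_4 = -1.6705 - 0.01*-23.3875 = -1.4367
f(-1.2331, -1.4367) = 4*(-1.2331)^2 + 7*(-1.4367)^2 = 20.5304


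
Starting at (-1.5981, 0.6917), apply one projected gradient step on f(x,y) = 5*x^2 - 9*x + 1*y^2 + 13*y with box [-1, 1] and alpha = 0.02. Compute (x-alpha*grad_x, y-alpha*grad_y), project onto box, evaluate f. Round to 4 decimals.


Step 1: Compute gradient at (-1.5981, 0.6917).
grad_x = 2*5*-1.5981 - 9 = -24.981
grad_y = 2*1*0.6917 + 13 = 14.3834
Step 2: Gradient step.
x_raw = -1.5981 - 0.02*-24.981 = -1.0985
y_raw = 0.6917 - 0.02*14.3834 = 0.404
Step 3: Project onto [-1, 1].
x_proj = clip(-1.0985) = -1.0
y_proj = clip(0.404) = 0.404
Step 4: Evaluate f.
f(-1.0, 0.404) = 19.4157


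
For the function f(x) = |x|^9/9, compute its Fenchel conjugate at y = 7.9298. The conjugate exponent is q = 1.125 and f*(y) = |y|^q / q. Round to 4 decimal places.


The conjugate exponent q satisfies 1/p + 1/q = 1.
p = 9, so q = 9/(9 - 1) = 1.125
|y|^q = 7.9298^1.125 = 10.2724
f*(7.9298) = 10.2724 / 1.125 = 9.131


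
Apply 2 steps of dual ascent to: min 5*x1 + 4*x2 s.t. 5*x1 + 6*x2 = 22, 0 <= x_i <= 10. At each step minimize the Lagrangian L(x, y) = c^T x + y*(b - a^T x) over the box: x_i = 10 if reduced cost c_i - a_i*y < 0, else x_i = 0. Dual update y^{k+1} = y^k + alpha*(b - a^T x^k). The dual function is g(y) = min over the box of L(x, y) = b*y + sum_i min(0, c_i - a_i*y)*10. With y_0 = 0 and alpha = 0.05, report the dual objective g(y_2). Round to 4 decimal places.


Dual ascent for LP: min 5*x1 + 4*x2, 5*x1 + 6*x2 = 22, 0 <= x_i <= 10
Step 1: y^k = 0.0, reduced costs: (5.0, 4.0)
  x^k = (0.0, 0.0), subgradient = b - a^T x = 22.0
  y^{k+1} = 0.0 + 0.05*22.0 = 1.1
Step 2: y^k = 1.1, reduced costs: (-0.5, -2.6)
  x^k = (10.0, 10.0), subgradient = b - a^T x = -88.0
  y^{k+1} = 1.1 + 0.05*-88.0 = -3.3
Dual objective at y_2 = -3.3: reduced costs (21.5, 23.8), box minimizer x = (0.0, 0.0)
g(y_2) = b*y + (c1 - a1*y)*x1 + (c2 - a2*y)*x2 = 22*(-3.3) + 21.5*0.0 + 23.8*0.0 = -72.6 + 0.0 + 0.0 = -72.6


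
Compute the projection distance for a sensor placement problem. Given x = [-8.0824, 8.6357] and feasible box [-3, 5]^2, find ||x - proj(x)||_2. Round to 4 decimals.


Project each component onto [-3, 5].
clip(-8.0824) = -3.0, clip(8.6357) = 5.0
Projection = [-3.0, 5.0]
Squared diffs: [25.8308, 13.2183]
Distance = sqrt(39.0491) = 6.2489


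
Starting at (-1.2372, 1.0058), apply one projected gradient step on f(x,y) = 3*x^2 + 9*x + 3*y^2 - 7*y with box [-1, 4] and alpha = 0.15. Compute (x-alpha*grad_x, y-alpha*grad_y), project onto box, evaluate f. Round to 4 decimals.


Step 1: Compute gradient at (-1.2372, 1.0058).
grad_x = 2*3*-1.2372 + 9 = 1.5768
grad_y = 2*3*1.0058 - 7 = -0.9652
Step 2: Gradient step.
x_raw = -1.2372 - 0.15*1.5768 = -1.4737
y_raw = 1.0058 - 0.15*-0.9652 = 1.1506
Step 3: Project onto [-1, 4].
x_proj = clip(-1.4737) = -1.0
y_proj = clip(1.1506) = 1.1506
Step 4: Evaluate f.
f(-1.0, 1.1506) = -10.0826


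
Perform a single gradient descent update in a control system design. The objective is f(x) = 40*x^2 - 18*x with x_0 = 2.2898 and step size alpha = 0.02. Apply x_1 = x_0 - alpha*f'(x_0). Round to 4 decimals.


We compute the gradient at x_0 and apply the update.
f'(x) = 80*x - 18
f'(2.2898) = 80*2.2898 - 18 = 165.184
x_1 = 2.2898 - 0.02*165.184 = -1.0139


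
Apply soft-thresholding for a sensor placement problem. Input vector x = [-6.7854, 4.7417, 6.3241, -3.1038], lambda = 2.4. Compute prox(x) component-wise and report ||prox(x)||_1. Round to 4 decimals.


Soft-thresholding with lambda = 2.4:
prox(-6.7854) = sign(-6.7854)*max(|-6.7854| - 2.4, 0) = -4.3854
prox(4.7417) = sign(4.7417)*max(|4.7417| - 2.4, 0) = 2.3417
prox(6.3241) = sign(6.3241)*max(|6.3241| - 2.4, 0) = 3.9241
prox(-3.1038) = sign(-3.1038)*max(|-3.1038| - 2.4, 0) = -0.7038
prox(x) = [-4.3854, 2.3417, 3.9241, -0.7038]
||prox(x)||_1 = 4.3854 + 2.3417 + 3.9241 + 0.7038 = 11.355


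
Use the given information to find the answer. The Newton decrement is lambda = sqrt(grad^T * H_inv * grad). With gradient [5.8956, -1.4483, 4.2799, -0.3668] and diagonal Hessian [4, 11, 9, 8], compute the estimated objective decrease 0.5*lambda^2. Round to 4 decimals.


Step 1: H is diagonal, so H^(-1) * g = [1.4739, -0.1317, 0.4755, -0.0459].
Step 2: g^T H^(-1) g = sum_i g_i^2 / H_ii
  = (5.8956)^2/4 + (-1.4483)^2/11 + (4.2799)^2/9 + (-0.3668)^2/8
  = 8.6895 + 0.1907 + 2.0353 + 0.0168 = 10.9323
Step 3: Objective decrease = 0.5 * g^T H^(-1) g = 5.4662


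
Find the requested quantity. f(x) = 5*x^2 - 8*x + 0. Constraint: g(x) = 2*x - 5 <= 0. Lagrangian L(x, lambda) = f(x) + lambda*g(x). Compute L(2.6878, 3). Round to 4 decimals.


Step 1: Evaluate f(x).
f(2.6878) = 5*2.6878^2 - 8*2.6878 + 0 = 14.6189
Step 2: Evaluate g(x).
g(2.6878) = 2*2.6878 - 5 = 0.3756
Step 3: Compute Lagrangian.
L = 14.6189 + 3*0.3756 = 15.7457


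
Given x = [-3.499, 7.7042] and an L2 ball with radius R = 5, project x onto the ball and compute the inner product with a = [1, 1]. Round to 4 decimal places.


Step 1: Compute ||x|| (intermediates to 6 decimals).
||x|| = sqrt((-3.499)^2 + 7.7042^2) = 8.461542
Step 2: Project.
Since ||x|| > R, scale = R/||x|| = 5/8.461542 = 0.590909, proj(x) = scale * x
proj(x) = [-2.067591, 4.552481]
Step 3: Dot product.
a^T * proj(x) = 1*(-2.067591) + 1*4.552481 = 2.4849


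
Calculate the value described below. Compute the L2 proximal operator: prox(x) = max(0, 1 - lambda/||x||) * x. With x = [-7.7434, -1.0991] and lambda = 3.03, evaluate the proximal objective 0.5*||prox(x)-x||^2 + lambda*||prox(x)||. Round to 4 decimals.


Step 1: Compute ||x||.
||x|| = 7.821
Step 2: Compute scaling factor.
scale = max(0, 1 - 3.03/7.821) = 0.6126
Step 3: prox(x) = [-4.7435, -0.6733]
||prox(x)|| = 4.791
Step 4: Proximal objective.
0.5*||prox-x||^2 = 4.5905
lambda*||prox|| = 14.5167
Total = 19.1072


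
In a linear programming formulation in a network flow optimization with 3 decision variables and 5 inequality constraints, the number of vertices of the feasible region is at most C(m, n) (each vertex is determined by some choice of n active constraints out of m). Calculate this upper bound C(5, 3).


Each vertex corresponds to some choice of n active constraints out of m, so the number of vertices is at most C(m, n) = m! / (n!(m-n)!).
m = 5, n = 3
Numerator: 5 * 4 * 3
Denominator: 3! = 6
C(5, 3) = 10


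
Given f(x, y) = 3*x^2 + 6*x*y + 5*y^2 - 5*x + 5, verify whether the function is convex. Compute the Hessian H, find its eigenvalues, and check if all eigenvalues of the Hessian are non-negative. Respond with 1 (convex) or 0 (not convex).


The Hessian of f(x,y) = 3*x^2 + 6*x*y + 5*y^2 - 5*x + 5 is:
H = [[6, 6], [6, 10]]
Trace = 6 + 10 = 16
Determinant = 6*10 - (6)^2 = 24
Discriminant = (16)^2 - 4*24 = 160.0
Eigenvalues: lambda_1 = 1.6754, lambda_2 = 14.3246
The function is convex.

1


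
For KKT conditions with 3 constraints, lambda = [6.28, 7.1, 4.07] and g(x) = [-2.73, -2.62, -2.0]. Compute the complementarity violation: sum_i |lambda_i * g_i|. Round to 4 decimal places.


KKT complementary slackness check:
lambda_1 * g_1 = 6.28 * -2.73 = -17.1444
lambda_2 * g_2 = 7.1 * -2.62 = -18.602
lambda_3 * g_3 = 4.07 * -2.0 = -8.14
Total violation = 17.1444 + 18.602 + 8.14 = 43.8864


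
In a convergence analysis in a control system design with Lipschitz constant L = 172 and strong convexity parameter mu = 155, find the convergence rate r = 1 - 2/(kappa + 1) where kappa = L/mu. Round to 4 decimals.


Step 1: Compute the condition number.
kappa = L/mu = 172/155 = 1.1097
Step 2: Compute the convergence rate.
r = 1 - 2/(kappa + 1) = 1 - 2*mu/(L + mu) = (L - mu)/(L + mu) = 17/327 = 0.052


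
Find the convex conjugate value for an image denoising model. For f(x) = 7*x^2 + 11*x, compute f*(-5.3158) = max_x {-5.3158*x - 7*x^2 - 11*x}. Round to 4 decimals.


f*(y) = sup_x {y*x - a*x^2 - b*x} = sup_x {(y-b)*x - a*x^2}
FOC: (y - b) - 2a*x = 0 => x* = (y - b)/(2a)
x* = (-5.3158 - 11)/(2*7) = -1.1654
f*(-5.3158) = (y-b)^2/(4a) = (-5.3158 - 11)^2/(4*7)
= 266.2053/28 = 9.5073


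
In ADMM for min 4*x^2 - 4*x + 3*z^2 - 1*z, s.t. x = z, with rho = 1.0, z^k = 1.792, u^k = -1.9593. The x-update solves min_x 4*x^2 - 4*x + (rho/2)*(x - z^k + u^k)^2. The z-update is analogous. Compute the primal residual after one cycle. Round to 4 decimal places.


ADMM iteration with rho = 1.0, z^k = 1.792, u^k = -1.9593
Step 1: x-update.
Minimize 4*x^2 - 4*x + (1.0/2)*(x - 1.792 - 1.9593)^2
FOC: (2*4 + 1.0)*x = 4 + 1.0*(1.792 + 1.9593)
x^{k+1} = 0.8613
Step 2: z-update.
Minimize 3*z^2 - 1*z + (1.0/2)*(0.8613 - z - 1.9593)^2
FOC: (2*3 + 1.0)*z = 1 + 1.0*(0.8613 - 1.9593)
z^{k+1} = -0.014
Step 3: u-update.
u^{k+1} = -1.9593 + 0.8613 + 0.014 = -1.084
Step 4: Primal residual = |0.8613 + 0.014| = 0.8753


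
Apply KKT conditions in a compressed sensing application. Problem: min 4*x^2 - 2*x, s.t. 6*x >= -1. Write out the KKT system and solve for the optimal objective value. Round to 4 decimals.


Step 1: Try lambda = 0 (constraint inactive).
Stationarity: 2*4*x - 2 = 0
x* = 2/(2*4) = 0.25
Check constraint: 6*0.25 = 1.5 >= -1 -- satisfied.
Step 2: Compute optimal value.
f(x*) = 4*0.25^2 - 2*0.25 = -0.25


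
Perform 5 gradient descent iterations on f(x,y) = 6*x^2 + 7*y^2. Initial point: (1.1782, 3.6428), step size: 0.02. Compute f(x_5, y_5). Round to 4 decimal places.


Gradient descent on f(x,y) = 6*x^2 + 7*y^2.
Starting point: (1.1782, 3.6428), alpha = 0.02
Step 1: grad_x = 2*6*1.1782 = 14.1384, grad_y = 2*7*3.6428 = 50.9992
  x_1 = 1.1782 - 0.02*14.1384 = 0.8954
  y_1 = 3.6428 - 0.02*50.9992 = 2.6228
Step 2: grad_x = 2*6*0.8954 = 10.7452, grad_y = 2*7*2.6228 = 36.7194
  x_2 = 0.8954 - 0.02*10.7452 = 0.6805
  y_2 = 2.6228 - 0.02*36.7194 = 1.8884
Step 3: grad_x = 2*6*0.6805 = 8.1663, grad_y = 2*7*1.8884 = 26.438
  x_3 = 0.6805 - 0.02*8.1663 = 0.5172
  y_3 = 1.8884 - 0.02*26.438 = 1.3597
Step 4: grad_x = 2*6*0.5172 = 6.2064, grad_y = 2*7*1.3597 = 19.0353
  x_4 = 0.5172 - 0.02*6.2064 = 0.3931
  y_4 = 1.3597 - 0.02*19.0353 = 0.979
Step 5: grad_x = 2*6*0.3931 = 4.7169, grad_y = 2*7*0.979 = 13.7055
  x_5 = 0.3931 - 0.02*4.7169 = 0.2987
  y_5 = 0.979 - 0.02*13.7055 = 0.7049
f(0.2987, 0.7049) = 6*0.2987^2 + 7*0.7049^2 = 4.0132


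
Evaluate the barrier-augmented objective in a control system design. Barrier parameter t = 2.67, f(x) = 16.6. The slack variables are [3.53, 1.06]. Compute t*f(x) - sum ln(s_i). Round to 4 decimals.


Step 1: Compute log-barrier.
ln values: [1.2613, 0.0583]
phi = -(1.2613 + 0.0583) = -1.3196
Step 2: Compute augmented objective.
t*f(x) = 2.67*16.6 = 44.322
Total = 44.322 - 1.3196 = 43.0024


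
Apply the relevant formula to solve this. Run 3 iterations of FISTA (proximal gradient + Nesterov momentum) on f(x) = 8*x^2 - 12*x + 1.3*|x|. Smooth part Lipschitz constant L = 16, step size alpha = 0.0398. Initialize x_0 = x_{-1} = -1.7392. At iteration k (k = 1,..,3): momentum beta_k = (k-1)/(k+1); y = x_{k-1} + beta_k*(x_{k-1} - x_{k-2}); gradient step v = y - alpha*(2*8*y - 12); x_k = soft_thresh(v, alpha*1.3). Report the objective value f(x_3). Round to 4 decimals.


FISTA on f(x) = 8*x^2 - 12*x + 1.3*|x|
L = 16, alpha = 0.0398
Iteration 1: beta = 0.0, y = -1.7392 + 0.0*(-1.7392 + 1.7392) = -1.7392
  grad(y) = -39.8272, v = y - alpha*grad = -0.1541
  prox(v) = soft_thresh(-0.1541, 0.0517) = -0.1023
Iteration 2: beta = 0.3333, y = -0.1023 + 0.3333*(-0.1023 + 1.7392) = 0.4433
  grad(y) = -4.9075, v = y - alpha*grad = 0.6386
  prox(v) = soft_thresh(0.6386, 0.0517) = 0.5869
Iteration 3: beta = 0.5, y = 0.5869 + 0.5*(0.5869 + 0.1023) = 0.9315
  grad(y) = 2.9034, v = y - alpha*grad = 0.8159
  prox(v) = soft_thresh(0.8159, 0.0517) = 0.7642
f(x_3) = 8*0.7642^2 - 12*0.7642 + 1.3*|0.7642| = -3.505


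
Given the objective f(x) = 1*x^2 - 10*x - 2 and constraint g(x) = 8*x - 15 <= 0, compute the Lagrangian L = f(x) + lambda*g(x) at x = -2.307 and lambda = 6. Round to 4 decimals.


Step 1: Evaluate f(x).
f(-2.307) = 1*(-2.307)^2 - 10*(-2.307) - 2 = 26.3922
Step 2: Evaluate g(x).
g(-2.307) = 8*-2.307 - 15 = -33.456
Step 3: Compute Lagrangian.
L = 26.3922 + 6*-33.456 = -174.3438


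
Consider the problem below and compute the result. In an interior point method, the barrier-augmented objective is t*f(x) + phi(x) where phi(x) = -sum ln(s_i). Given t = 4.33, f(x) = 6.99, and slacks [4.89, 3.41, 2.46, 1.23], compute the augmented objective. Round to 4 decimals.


Step 1: Compute log-barrier.
ln values: [1.5872, 1.2267, 0.9002, 0.207]
phi = -(1.5872 + 1.2267 + 0.9002 + 0.207) = -3.9211
Step 2: Compute augmented objective.
t*f(x) = 4.33*6.99 = 30.2667
Total = 30.2667 - 3.9211 = 26.3456


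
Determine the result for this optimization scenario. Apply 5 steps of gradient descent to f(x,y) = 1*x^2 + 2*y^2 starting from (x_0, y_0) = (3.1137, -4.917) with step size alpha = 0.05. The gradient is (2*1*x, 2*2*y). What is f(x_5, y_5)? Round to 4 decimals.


Gradient descent on f(x,y) = 1*x^2 + 2*y^2.
Starting point: (3.1137, -4.917), alpha = 0.05
Step 1: grad_x = 2*1*3.1137 = 6.2274, grad_y = 2*2*-4.917 = -19.668
  x_1 = 3.1137 - 0.05*6.2274 = 2.8023
  y_1 = -4.917 - 0.05*-19.668 = -3.9336
Step 2: grad_x = 2*1*2.8023 = 5.6047, grad_y = 2*2*-3.9336 = -15.7344
  x_2 = 2.8023 - 0.05*5.6047 = 2.5221
  y_2 = -3.9336 - 0.05*-15.7344 = -3.1469
Step 3: grad_x = 2*1*2.5221 = 5.0442, grad_y = 2*2*-3.1469 = -12.5875
  x_3 = 2.5221 - 0.05*5.0442 = 2.2699
  y_3 = -3.1469 - 0.05*-12.5875 = -2.5175
Step 4: grad_x = 2*1*2.2699 = 4.5398, grad_y = 2*2*-2.5175 = -10.07
  x_4 = 2.2699 - 0.05*4.5398 = 2.0429
  y_4 = -2.5175 - 0.05*-10.07 = -2.014
Step 5: grad_x = 2*1*2.0429 = 4.0858, grad_y = 2*2*-2.014 = -8.056
  x_5 = 2.0429 - 0.05*4.0858 = 1.8386
  y_5 = -2.014 - 0.05*-8.056 = -1.6112
f(1.8386, -1.6112) = 1*1.8386^2 + 2*(-1.6112)^2 = 8.5724


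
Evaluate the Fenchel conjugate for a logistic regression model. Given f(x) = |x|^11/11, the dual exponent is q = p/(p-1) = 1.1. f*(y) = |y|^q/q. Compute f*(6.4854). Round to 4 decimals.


The conjugate exponent q satisfies 1/p + 1/q = 1.
p = 11, so q = 11/(11 - 1) = 1.1
|y|^q = 6.4854^1.1 = 7.8186
f*(6.4854) = 7.8186 / 1.1 = 7.1078


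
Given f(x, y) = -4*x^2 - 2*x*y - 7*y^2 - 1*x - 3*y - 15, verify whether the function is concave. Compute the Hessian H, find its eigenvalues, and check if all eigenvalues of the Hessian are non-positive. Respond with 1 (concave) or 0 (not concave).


The Hessian of f(x,y) = -4*x^2 - 2*x*y - 7*y^2 - 1*x - 3*y - 15 is:
H = [[-8, -2], [-2, -14]]
Trace = -8 - 14 = -22
Determinant = -8*-14 - (-2)^2 = 108
Discriminant = (-22)^2 - 4*108 = 52.0
Eigenvalues: lambda_1 = -14.6056, lambda_2 = -7.3944
The function is concave.

1


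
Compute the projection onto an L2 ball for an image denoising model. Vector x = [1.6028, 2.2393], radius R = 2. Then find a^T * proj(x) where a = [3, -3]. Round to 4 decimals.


Step 1: Compute ||x|| (intermediates to 6 decimals).
||x|| = sqrt(1.6028^2 + 2.2393^2) = 2.753803
Step 2: Project.
Since ||x|| > R, scale = R/||x|| = 2/2.753803 = 0.726268, proj(x) = scale * x
proj(x) = [1.164062, 1.626332]
Step 3: Dot product.
a^T * proj(x) = 3*1.164062 - 3*1.626332 = -1.3868


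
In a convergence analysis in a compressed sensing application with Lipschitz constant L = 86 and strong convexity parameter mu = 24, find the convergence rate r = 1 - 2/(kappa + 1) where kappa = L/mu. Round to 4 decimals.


Step 1: Compute the condition number.
kappa = L/mu = 86/24 = 3.5833
Step 2: Compute the convergence rate.
r = 1 - 2/(kappa + 1) = 1 - 2*mu/(L + mu) = (L - mu)/(L + mu) = 62/110 = 0.5636


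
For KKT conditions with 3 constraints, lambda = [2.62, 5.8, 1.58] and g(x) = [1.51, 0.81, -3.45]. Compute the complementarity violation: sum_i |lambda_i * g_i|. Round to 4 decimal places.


KKT complementary slackness check:
lambda_1 * g_1 = 2.62 * 1.51 = 3.9562
lambda_2 * g_2 = 5.8 * 0.81 = 4.698
lambda_3 * g_3 = 1.58 * -3.45 = -5.451
Total violation = 3.9562 + 4.698 + 5.451 = 14.1052


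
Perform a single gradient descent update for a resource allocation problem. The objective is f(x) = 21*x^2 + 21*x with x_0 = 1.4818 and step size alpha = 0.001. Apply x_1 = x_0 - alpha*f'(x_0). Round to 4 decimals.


We compute the gradient at x_0 and apply the update.
f'(x) = 42*x + 21
f'(1.4818) = 42*1.4818 + 21 = 83.2356
x_1 = 1.4818 - 0.001*83.2356 = 1.3986


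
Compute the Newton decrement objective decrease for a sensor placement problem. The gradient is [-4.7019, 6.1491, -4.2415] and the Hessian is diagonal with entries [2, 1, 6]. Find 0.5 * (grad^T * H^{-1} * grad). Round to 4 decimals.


Step 1: H is diagonal, so H^(-1) * g = [-2.351, 6.1491, -0.7069].
Step 2: g^T H^(-1) g = sum_i g_i^2 / H_ii
  = (-4.7019)^2/2 + (6.1491)^2/1 + (-4.2415)^2/6
  = 11.0539 + 37.8114 + 2.9984 = 51.8637
Step 3: Objective decrease = 0.5 * g^T H^(-1) g = 25.9319


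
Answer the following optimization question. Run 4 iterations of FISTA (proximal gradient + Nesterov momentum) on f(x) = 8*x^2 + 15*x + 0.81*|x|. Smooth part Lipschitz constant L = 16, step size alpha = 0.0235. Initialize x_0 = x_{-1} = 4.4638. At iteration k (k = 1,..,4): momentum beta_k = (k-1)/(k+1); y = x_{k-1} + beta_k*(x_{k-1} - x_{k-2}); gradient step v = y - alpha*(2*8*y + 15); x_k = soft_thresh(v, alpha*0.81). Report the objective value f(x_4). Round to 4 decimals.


FISTA on f(x) = 8*x^2 + 15*x + 0.81*|x|
L = 16, alpha = 0.0235
Iteration 1: beta = 0.0, y = 4.4638 + 0.0*(4.4638 - 4.4638) = 4.4638
  grad(y) = 86.4208, v = y - alpha*grad = 2.4329
  prox(v) = soft_thresh(2.4329, 0.019) = 2.4139
Iteration 2: beta = 0.3333, y = 2.4139 + 0.3333*(2.4139 - 4.4638) = 1.7306
  grad(y) = 42.6891, v = y - alpha*grad = 0.7274
  prox(v) = soft_thresh(0.7274, 0.019) = 0.7083
Iteration 3: beta = 0.5, y = 0.7083 + 0.5*(0.7083 - 2.4139) = -0.1444
  grad(y) = 12.6891, v = y - alpha*grad = -0.4426
  prox(v) = soft_thresh(-0.4426, 0.019) = -0.4236
Iteration 4: beta = 0.6, y = -0.4236 + 0.6*(-0.4236 - 0.7083) = -1.1027
  grad(y) = -2.6439, v = y - alpha*grad = -1.0406
  prox(v) = soft_thresh(-1.0406, 0.019) = -1.0216
f(x_4) = 8*(-1.0216)^2 + 15*(-1.0216) + 0.81*|-1.0216| = -6.1472


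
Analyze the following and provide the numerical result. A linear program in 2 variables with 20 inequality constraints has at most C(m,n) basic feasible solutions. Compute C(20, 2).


Each vertex corresponds to some choice of n active constraints out of m, so the number of vertices is at most C(m, n) = m! / (n!(m-n)!).
m = 20, n = 2
Numerator: 20 * 19
Denominator: 2! = 2
C(20, 2) = 190


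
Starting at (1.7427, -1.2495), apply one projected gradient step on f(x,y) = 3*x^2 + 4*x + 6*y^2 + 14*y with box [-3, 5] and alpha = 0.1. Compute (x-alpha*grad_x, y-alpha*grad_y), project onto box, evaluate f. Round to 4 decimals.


Step 1: Compute gradient at (1.7427, -1.2495).
grad_x = 2*3*1.7427 + 4 = 14.4562
grad_y = 2*6*-1.2495 + 14 = -0.994
Step 2: Gradient step.
x_raw = 1.7427 - 0.1*14.4562 = 0.2971
y_raw = -1.2495 - 0.1*-0.994 = -1.1501
Step 3: Project onto [-3, 5].
x_proj = clip(0.2971) = 0.2971
y_proj = clip(-1.1501) = -1.1501
Step 4: Evaluate f.
f(0.2971, -1.1501) = -6.7119


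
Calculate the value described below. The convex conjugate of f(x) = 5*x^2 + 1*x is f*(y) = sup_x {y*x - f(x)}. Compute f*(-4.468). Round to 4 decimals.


f*(y) = sup_x {y*x - a*x^2 - b*x} = sup_x {(y-b)*x - a*x^2}
FOC: (y - b) - 2a*x = 0 => x* = (y - b)/(2a)
x* = (-4.468 - 1)/(2*5) = -0.5468
f*(-4.468) = (y-b)^2/(4a) = (-4.468 - 1)^2/(4*5)
= 29.899/20 = 1.495


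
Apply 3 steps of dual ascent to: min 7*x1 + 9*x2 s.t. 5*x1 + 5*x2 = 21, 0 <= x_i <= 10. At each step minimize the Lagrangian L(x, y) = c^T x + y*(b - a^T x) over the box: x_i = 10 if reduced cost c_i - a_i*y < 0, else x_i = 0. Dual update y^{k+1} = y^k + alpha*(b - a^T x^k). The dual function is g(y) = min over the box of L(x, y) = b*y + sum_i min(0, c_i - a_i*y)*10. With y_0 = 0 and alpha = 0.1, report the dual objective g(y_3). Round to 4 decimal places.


Dual ascent for LP: min 7*x1 + 9*x2, 5*x1 + 5*x2 = 21, 0 <= x_i <= 10
Step 1: y^k = 0.0, reduced costs: (7.0, 9.0)
  x^k = (0.0, 0.0), subgradient = b - a^T x = 21.0
  y^{k+1} = 0.0 + 0.1*21.0 = 2.1
Step 2: y^k = 2.1, reduced costs: (-3.5, -1.5)
  x^k = (10.0, 10.0), subgradient = b - a^T x = -79.0
  y^{k+1} = 2.1 + 0.1*-79.0 = -5.8
Step 3: y^k = -5.8, reduced costs: (36.0, 38.0)
  x^k = (0.0, 0.0), subgradient = b - a^T x = 21.0
  y^{k+1} = -5.8 + 0.1*21.0 = -3.7
Dual objective at y_3 = -3.7: reduced costs (25.5, 27.5), box minimizer x = (0.0, 0.0)
g(y_3) = b*y + (c1 - a1*y)*x1 + (c2 - a2*y)*x2 = 21*(-3.7) + 25.5*0.0 + 27.5*0.0 = -77.7 + 0.0 + 0.0 = -77.7


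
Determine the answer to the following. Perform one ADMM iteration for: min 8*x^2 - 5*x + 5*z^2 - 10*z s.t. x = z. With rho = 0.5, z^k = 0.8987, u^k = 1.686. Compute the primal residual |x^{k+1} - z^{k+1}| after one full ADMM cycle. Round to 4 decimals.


ADMM iteration with rho = 0.5, z^k = 0.8987, u^k = 1.686
Step 1: x-update.
Minimize 8*x^2 - 5*x + (0.5/2)*(x - 0.8987 + 1.686)^2
FOC: (2*8 + 0.5)*x = 5 + 0.5*(0.8987 - 1.686)
x^{k+1} = 0.2792
Step 2: z-update.
Minimize 5*z^2 - 10*z + (0.5/2)*(0.2792 - z + 1.686)^2
FOC: (2*5 + 0.5)*z = 10 + 0.5*(0.2792 + 1.686)
z^{k+1} = 1.046
Step 3: u-update.
u^{k+1} = 1.686 + 0.2792 - 1.046 = 0.9192
Step 4: Primal residual = |0.2792 - 1.046| = 0.7668


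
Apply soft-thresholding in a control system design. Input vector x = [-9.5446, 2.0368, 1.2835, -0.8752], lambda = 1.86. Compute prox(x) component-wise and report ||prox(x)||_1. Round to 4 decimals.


Soft-thresholding with lambda = 1.86:
prox(-9.5446) = sign(-9.5446)*max(|-9.5446| - 1.86, 0) = -7.6846
prox(2.0368) = sign(2.0368)*max(|2.0368| - 1.86, 0) = 0.1768
prox(1.2835) = sign(1.2835)*max(|1.2835| - 1.86, 0) = 0.0
prox(-0.8752) = sign(-0.8752)*max(|-0.8752| - 1.86, 0) = 0.0
prox(x) = [-7.6846, 0.1768, 0.0, 0.0]
||prox(x)||_1 = 7.6846 + 0.1768 + 0.0 + 0.0 = 7.8614


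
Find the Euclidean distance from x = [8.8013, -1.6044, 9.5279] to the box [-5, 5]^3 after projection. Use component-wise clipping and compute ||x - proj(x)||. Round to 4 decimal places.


Project each component onto [-5, 5].
clip(8.8013) = 5.0, clip(-1.6044) = -1.6044, clip(9.5279) = 5.0
Projection = [5.0, -1.6044, 5.0]
Squared diffs: [14.4499, 0.0, 20.5019]
Distance = sqrt(34.9518) = 5.912


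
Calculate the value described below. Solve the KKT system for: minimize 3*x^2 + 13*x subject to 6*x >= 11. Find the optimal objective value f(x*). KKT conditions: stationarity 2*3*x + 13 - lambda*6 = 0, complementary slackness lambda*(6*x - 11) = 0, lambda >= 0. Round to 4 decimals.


Step 1: Try lambda = 0 (constraint inactive).
x_unc = -13/(2*3) = -2.1667
Check: 6*-2.1667 = -13.0002 < 11 -- violated!
Step 2: Constraint must be active: 6*x = 11
x* = 11/6 = 1.8333 (rounded; the exact value 11/6 is used below)
lambda = (2*3*(11/6) + 13)/6 = 4.0
Step 3: Compute optimal value.
f(x*) = 3*(11/6)^2 + 13*(11/6) = 33.9167


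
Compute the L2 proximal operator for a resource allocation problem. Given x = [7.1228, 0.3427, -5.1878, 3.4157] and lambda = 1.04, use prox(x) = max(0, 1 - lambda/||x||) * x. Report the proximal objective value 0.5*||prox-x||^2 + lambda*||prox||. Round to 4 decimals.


Step 1: Compute ||x||.
||x|| = 9.4568
Step 2: Compute scaling factor.
scale = max(0, 1 - 1.04/9.4568) = 0.89
Step 3: prox(x) = [6.3395, 0.305, -4.6173, 3.0401]
||prox(x)|| = 8.4168
Step 4: Proximal objective.
0.5*||prox-x||^2 = 0.5408
lambda*||prox|| = 8.7535
Total = 9.2943


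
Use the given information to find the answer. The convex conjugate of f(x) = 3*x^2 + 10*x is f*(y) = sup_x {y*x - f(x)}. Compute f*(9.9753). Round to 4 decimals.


f*(y) = sup_x {y*x - a*x^2 - b*x} = sup_x {(y-b)*x - a*x^2}
FOC: (y - b) - 2a*x = 0 => x* = (y - b)/(2a)
x* = (9.9753 - 10)/(2*3) = -0.0041
f*(9.9753) = (y-b)^2/(4a) = (9.9753 - 10)^2/(4*3)
= 0.0006/12 = 0.0001


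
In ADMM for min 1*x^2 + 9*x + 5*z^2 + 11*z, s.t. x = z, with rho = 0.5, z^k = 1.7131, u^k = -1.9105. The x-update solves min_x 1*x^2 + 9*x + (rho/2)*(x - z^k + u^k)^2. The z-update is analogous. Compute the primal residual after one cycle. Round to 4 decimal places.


ADMM iteration with rho = 0.5, z^k = 1.7131, u^k = -1.9105
Step 1: x-update.
Minimize 1*x^2 + 9*x + (0.5/2)*(x - 1.7131 - 1.9105)^2
FOC: (2*1 + 0.5)*x = -9 + 0.5*(1.7131 + 1.9105)
x^{k+1} = -2.8753
Step 2: z-update.
Minimize 5*z^2 + 11*z + (0.5/2)*(-2.8753 - z - 1.9105)^2
FOC: (2*5 + 0.5)*z = -11 + 0.5*(-2.8753 - 1.9105)
z^{k+1} = -1.2755
Step 3: u-update.
u^{k+1} = -1.9105 - 2.8753 + 1.2755 = -3.5103
Step 4: Primal residual = |-2.8753 + 1.2755| = 1.5998


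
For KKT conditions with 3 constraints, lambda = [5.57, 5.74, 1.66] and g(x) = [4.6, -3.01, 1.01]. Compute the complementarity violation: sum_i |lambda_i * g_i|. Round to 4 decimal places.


KKT complementary slackness check:
lambda_1 * g_1 = 5.57 * 4.6 = 25.622
lambda_2 * g_2 = 5.74 * -3.01 = -17.2774
lambda_3 * g_3 = 1.66 * 1.01 = 1.6766
Total violation = 25.622 + 17.2774 + 1.6766 = 44.576


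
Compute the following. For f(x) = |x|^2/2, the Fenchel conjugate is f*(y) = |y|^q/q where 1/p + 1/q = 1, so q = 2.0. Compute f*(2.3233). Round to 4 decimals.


The conjugate exponent q satisfies 1/p + 1/q = 1.
p = 2, so q = 2/(2 - 1) = 2.0
|y|^q = 2.3233^2.0 = 5.3977
f*(2.3233) = 5.3977 / 2.0 = 2.6989


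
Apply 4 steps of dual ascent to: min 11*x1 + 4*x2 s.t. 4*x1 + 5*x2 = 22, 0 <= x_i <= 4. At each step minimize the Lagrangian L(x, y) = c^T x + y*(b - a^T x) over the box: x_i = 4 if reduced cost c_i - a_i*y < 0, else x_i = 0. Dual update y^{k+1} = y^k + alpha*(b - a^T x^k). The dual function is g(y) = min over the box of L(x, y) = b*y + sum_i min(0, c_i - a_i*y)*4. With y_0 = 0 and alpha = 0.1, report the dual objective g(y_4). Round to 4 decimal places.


Dual ascent for LP: min 11*x1 + 4*x2, 4*x1 + 5*x2 = 22, 0 <= x_i <= 4
Step 1: y^k = 0.0, reduced costs: (11.0, 4.0)
  x^k = (0.0, 0.0), subgradient = b - a^T x = 22.0
  y^{k+1} = 0.0 + 0.1*22.0 = 2.2
Step 2: y^k = 2.2, reduced costs: (2.2, -7.0)
  x^k = (0.0, 4.0), subgradient = b - a^T x = 2.0
  y^{k+1} = 2.2 + 0.1*2.0 = 2.4
Step 3: y^k = 2.4, reduced costs: (1.4, -8.0)
  x^k = (0.0, 4.0), subgradient = b - a^T x = 2.0
  y^{k+1} = 2.4 + 0.1*2.0 = 2.6
Step 4: y^k = 2.6, reduced costs: (0.6, -9.0)
  x^k = (0.0, 4.0), subgradient = b - a^T x = 2.0
  y^{k+1} = 2.6 + 0.1*2.0 = 2.8
Dual objective at y_4 = 2.8: reduced costs (-0.2, -10.0), box minimizer x = (4.0, 4.0)
g(y_4) = b*y + (c1 - a1*y)*x1 + (c2 - a2*y)*x2 = 22*2.8 + (-0.2)*4.0 + (-10.0)*4.0 = 61.6 - 0.8 - 40.0 = 20.8


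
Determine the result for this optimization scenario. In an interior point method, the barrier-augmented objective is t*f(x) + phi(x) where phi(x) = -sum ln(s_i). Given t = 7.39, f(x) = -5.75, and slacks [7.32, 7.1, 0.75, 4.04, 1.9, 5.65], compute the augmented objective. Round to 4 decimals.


Step 1: Compute log-barrier.
ln values: [1.9906, 1.9601, -0.2877, 1.3962, 0.6419, 1.7317]
phi = -(1.9906 + 1.9601 - 0.2877 + 1.3962 + 0.6419 + 1.7317) = -7.4328
Step 2: Compute augmented objective.
t*f(x) = 7.39*-5.75 = -42.4925
Total = -42.4925 - 7.4328 = -49.9253


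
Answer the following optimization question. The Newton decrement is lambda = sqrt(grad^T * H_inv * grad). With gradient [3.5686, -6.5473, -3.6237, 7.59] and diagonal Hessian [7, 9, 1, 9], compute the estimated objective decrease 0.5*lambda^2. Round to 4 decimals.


Step 1: H is diagonal, so H^(-1) * g = [0.5098, -0.7275, -3.6237, 0.8433].
Step 2: g^T H^(-1) g = sum_i g_i^2 / H_ii
  = (3.5686)^2/7 + (-6.5473)^2/9 + (-3.6237)^2/1 + (7.59)^2/9
  = 1.8193 + 4.763 + 13.1312 + 6.4009 = 26.1144
Step 3: Objective decrease = 0.5 * g^T H^(-1) g = 13.0572


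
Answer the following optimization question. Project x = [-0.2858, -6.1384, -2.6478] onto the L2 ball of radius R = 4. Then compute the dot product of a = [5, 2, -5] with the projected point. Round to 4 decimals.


Step 1: Compute ||x|| (intermediates to 6 decimals).
||x|| = sqrt((-0.2858)^2 + (-6.1384)^2 + (-2.6478)^2) = 6.691224
Step 2: Project.
Since ||x|| > R, scale = R/||x|| = 4/6.691224 = 0.597798, proj(x) = scale * x
proj(x) = [-0.170851, -3.669523, -1.58285]
Step 3: Dot product.
a^T * proj(x) = 5*(-0.170851) + 2*(-3.669523) - 5*(-1.58285) = -0.2791


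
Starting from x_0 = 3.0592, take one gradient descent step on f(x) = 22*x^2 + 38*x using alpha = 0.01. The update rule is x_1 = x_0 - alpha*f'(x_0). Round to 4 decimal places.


We compute the gradient at x_0 and apply the update.
f'(x) = 44*x + 38
f'(3.0592) = 44*3.0592 + 38 = 172.6048
x_1 = 3.0592 - 0.01*172.6048 = 1.3332


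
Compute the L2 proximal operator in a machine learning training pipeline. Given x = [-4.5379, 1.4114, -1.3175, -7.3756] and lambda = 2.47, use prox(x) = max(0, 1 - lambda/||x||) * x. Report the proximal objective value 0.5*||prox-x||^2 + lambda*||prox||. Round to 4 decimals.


Step 1: Compute ||x||.
||x|| = 8.8724
Step 2: Compute scaling factor.
scale = max(0, 1 - 2.47/8.8724) = 0.7216
Step 3: prox(x) = [-3.2746, 1.0185, -0.9507, -5.3223]
||prox(x)|| = 6.4024
Step 4: Proximal objective.
0.5*||prox-x||^2 = 3.0505
lambda*||prox|| = 15.8139
Total = 18.8644
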